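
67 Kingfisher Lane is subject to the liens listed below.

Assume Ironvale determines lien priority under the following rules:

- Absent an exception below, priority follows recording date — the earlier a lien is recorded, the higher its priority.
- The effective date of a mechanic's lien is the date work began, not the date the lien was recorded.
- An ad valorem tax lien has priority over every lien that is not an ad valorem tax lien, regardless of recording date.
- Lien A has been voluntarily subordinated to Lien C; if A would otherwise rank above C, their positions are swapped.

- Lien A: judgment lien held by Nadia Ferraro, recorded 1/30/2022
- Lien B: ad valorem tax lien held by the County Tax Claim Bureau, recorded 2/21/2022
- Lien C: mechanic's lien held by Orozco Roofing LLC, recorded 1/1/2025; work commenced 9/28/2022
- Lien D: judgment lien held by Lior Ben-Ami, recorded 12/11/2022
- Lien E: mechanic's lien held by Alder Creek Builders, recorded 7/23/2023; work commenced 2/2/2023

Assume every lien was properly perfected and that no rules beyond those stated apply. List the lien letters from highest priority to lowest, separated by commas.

B, C, A, D, E

Effective dates after the stated exceptions: C's effective date is 9/28/2022, when work began; E is treated as recorded 2/2/2023, the work-commencement date.
B is an ad valorem tax lien and takes priority over every other lien.
Ordering the rest by effective date: A (1/30/2022), C (9/28/2022), D (12/11/2022), E (2/2/2023).
The subordination applies — A was senior to C — so A and C swap.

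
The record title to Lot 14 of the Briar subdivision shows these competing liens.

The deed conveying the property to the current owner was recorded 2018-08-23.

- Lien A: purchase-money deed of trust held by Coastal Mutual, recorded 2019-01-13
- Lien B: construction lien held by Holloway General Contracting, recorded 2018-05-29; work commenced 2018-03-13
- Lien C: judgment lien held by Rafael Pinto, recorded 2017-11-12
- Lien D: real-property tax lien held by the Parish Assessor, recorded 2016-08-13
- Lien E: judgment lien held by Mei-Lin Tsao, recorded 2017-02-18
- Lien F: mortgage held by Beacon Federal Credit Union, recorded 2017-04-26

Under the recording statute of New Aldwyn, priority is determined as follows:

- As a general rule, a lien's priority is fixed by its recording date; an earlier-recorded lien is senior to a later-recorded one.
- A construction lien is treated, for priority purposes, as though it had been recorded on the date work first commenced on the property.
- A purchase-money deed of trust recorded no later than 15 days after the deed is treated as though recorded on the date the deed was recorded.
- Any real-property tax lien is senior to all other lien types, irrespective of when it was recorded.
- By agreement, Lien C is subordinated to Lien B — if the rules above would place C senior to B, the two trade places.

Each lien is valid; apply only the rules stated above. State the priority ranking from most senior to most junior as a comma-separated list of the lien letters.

D, E, F, B, C, A

Effective dates: A was recorded 143 days after the deed, outside the 15-day window, so it keeps its recording date; B is treated as recorded 2018-03-13, the work-commencement date.
As a real-property tax lien, D is senior to every other lien.
Among the remaining liens, by effective date: E (2017-02-18), F (2017-04-26), C (2017-11-12), B (2018-03-13), A (2019-01-13).
The subordination applies — C was senior to B — so C and B swap.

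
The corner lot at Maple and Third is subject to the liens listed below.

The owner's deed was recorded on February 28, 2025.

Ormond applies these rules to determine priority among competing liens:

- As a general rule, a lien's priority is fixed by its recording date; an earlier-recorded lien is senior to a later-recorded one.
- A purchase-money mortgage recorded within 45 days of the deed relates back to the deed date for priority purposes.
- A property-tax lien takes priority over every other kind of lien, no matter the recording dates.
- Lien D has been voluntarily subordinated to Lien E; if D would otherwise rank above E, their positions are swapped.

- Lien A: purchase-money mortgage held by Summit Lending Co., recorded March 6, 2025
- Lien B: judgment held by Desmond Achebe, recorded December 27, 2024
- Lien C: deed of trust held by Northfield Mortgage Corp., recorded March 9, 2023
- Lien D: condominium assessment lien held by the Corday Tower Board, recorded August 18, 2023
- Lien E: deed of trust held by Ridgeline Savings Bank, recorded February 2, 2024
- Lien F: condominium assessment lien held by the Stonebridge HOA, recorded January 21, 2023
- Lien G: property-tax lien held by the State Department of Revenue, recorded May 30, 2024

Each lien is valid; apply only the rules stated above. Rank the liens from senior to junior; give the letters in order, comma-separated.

G, F, C, E, D, B, A

Effective dates after the stated exceptions: A was recorded within the 45-day window, so its effective date is the deed date February 28, 2025.
G is a property-tax lien and takes priority over every other lien.
Remaining liens by effective date: F (January 21, 2023), C (March 9, 2023), D (August 18, 2023), E (February 2, 2024), B (December 27, 2024), A (February 28, 2025).
Because D would otherwise rank above E, the subordination swaps them.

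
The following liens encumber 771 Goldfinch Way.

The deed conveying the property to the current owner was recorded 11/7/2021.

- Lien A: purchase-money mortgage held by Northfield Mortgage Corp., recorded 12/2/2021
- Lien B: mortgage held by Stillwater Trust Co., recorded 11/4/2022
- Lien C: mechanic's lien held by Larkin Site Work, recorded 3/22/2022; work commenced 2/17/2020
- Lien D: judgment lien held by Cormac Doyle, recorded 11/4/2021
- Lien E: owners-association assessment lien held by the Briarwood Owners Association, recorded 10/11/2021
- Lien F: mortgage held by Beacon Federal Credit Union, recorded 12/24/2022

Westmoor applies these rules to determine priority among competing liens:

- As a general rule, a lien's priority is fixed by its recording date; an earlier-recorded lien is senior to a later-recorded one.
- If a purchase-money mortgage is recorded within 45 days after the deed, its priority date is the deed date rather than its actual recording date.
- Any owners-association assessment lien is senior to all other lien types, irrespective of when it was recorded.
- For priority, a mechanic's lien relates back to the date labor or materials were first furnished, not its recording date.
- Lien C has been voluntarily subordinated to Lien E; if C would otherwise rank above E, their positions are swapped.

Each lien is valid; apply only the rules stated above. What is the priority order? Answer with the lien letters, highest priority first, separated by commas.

First, effective dates: A's effective date is the deed date, 11/7/2021; C is treated as recorded 2/17/2020, the work-commencement date.
E is an owners-association assessment lien and takes priority over every other lien.
Ordering the rest by effective date: C (2/17/2020), D (11/4/2021), A (11/7/2021), B (11/4/2022), F (12/24/2022).
C is already junior to E, so the subordination agreement changes nothing.

E, C, D, A, B, F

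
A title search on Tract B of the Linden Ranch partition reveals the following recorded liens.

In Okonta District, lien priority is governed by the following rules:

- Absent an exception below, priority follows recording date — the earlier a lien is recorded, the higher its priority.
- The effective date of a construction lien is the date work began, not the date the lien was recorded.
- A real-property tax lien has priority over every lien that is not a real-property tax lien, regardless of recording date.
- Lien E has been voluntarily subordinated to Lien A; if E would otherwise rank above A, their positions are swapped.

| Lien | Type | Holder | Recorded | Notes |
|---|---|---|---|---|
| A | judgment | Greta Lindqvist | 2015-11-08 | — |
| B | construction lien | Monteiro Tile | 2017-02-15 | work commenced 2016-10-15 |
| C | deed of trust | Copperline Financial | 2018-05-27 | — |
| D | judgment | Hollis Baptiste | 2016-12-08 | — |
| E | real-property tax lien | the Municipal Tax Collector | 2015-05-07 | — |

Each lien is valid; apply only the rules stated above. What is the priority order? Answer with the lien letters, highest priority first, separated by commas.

A, E, B, D, C

Effective dates: B is treated as recorded 2016-10-15, the work-commencement date.
E, as a real-property tax lien, has superpriority and ranks first.
Among the remaining liens, by effective date: A (2015-11-08), B (2016-10-15), D (2016-12-08), C (2018-05-27).
The subordination applies — E was senior to A — so E and A swap.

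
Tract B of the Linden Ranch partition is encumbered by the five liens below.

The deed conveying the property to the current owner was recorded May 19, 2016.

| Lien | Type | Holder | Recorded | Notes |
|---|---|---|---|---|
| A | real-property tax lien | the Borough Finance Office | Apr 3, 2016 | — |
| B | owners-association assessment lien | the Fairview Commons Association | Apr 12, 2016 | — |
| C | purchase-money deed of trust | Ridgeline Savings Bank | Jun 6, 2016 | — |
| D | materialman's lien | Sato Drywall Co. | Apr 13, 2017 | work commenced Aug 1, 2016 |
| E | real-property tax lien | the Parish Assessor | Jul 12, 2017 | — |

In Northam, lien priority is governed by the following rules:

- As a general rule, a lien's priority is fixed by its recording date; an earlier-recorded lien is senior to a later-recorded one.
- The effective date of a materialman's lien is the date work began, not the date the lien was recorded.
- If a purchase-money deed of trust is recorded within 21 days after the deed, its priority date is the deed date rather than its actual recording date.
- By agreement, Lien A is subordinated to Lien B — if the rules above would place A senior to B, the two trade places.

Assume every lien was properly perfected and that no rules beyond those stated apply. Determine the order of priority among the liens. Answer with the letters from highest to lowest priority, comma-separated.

B, A, C, D, E

First, effective dates: C's effective date is the deed date, May 19, 2016; D is treated as recorded Aug 1, 2016, the work-commencement date.
Ordering by effective date: A (Apr 3, 2016), B (Apr 12, 2016), C (May 19, 2016), D (Aug 1, 2016), E (Jul 12, 2017).
A is senior to B before the subordination, so the two trade places.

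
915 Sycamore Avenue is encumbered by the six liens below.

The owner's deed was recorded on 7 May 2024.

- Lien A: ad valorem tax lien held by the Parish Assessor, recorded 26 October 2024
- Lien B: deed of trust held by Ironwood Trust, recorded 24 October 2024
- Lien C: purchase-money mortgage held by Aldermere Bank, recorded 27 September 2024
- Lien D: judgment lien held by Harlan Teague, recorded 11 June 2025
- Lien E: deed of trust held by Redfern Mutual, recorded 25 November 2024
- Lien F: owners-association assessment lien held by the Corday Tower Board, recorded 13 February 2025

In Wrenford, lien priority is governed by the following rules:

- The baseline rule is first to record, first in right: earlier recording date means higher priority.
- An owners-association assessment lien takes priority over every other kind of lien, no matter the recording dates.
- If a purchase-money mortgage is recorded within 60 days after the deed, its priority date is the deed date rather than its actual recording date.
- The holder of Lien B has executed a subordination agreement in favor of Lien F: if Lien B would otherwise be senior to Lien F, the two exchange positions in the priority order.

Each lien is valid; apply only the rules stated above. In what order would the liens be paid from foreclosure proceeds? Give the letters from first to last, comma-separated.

F, C, B, A, E, D

Effective dates after the stated exceptions: C missed the 60-day window (143 days after the deed), so its recording date stands.
F is an owners-association assessment lien, so it outranks all other liens regardless of date.
Ordering the rest by effective date: C (27 September 2024), B (24 October 2024), A (26 October 2024), E (25 November 2024), D (11 June 2025).
B already ranks below F; the subordination has no effect.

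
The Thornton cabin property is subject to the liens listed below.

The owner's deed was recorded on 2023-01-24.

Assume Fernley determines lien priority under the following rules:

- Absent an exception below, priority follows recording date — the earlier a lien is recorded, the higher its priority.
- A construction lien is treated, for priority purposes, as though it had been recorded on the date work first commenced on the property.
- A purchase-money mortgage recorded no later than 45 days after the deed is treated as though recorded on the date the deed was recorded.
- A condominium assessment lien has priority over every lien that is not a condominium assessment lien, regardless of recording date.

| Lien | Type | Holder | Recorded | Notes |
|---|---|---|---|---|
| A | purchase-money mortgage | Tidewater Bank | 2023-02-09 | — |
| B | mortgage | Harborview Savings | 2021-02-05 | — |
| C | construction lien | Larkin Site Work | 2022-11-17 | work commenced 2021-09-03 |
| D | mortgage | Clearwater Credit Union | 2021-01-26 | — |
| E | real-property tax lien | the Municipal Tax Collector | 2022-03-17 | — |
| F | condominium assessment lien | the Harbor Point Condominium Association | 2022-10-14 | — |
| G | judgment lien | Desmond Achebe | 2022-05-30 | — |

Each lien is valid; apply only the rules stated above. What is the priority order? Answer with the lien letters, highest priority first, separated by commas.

F, D, B, C, E, G, A

First, effective dates: A was recorded within the 45-day window, so its effective date is the deed date 2023-01-24; C's effective date is 2021-09-03, when work began.
F is a condominium assessment lien and takes priority over every other lien.
Remaining liens by effective date: D (2021-01-26), B (2021-02-05), C (2021-09-03), E (2022-03-17), G (2022-05-30), A (2023-01-24).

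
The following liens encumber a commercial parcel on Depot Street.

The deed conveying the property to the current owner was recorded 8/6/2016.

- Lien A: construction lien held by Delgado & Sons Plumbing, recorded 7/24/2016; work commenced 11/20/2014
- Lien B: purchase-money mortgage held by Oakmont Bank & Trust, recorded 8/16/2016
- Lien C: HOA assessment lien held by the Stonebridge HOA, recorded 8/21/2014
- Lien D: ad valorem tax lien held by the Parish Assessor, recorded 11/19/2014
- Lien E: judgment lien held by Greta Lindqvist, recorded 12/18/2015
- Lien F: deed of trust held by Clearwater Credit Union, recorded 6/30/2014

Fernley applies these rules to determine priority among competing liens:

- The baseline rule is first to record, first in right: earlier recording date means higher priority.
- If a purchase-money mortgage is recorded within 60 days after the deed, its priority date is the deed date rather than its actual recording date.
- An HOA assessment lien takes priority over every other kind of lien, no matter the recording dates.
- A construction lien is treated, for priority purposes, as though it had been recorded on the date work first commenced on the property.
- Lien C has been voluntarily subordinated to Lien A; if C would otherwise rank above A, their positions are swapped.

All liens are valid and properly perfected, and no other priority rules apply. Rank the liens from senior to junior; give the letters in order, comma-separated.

A, F, D, C, E, B

Effective dates: A's effective date is 11/20/2014, when work began; B's effective date is the deed date, 8/6/2016.
C is an HOA assessment lien and takes priority over every other lien.
Remaining liens by effective date: F (6/30/2014), D (11/19/2014), A (11/20/2014), E (12/18/2015), B (8/6/2016).
The subordination applies — C was senior to A — so C and A swap.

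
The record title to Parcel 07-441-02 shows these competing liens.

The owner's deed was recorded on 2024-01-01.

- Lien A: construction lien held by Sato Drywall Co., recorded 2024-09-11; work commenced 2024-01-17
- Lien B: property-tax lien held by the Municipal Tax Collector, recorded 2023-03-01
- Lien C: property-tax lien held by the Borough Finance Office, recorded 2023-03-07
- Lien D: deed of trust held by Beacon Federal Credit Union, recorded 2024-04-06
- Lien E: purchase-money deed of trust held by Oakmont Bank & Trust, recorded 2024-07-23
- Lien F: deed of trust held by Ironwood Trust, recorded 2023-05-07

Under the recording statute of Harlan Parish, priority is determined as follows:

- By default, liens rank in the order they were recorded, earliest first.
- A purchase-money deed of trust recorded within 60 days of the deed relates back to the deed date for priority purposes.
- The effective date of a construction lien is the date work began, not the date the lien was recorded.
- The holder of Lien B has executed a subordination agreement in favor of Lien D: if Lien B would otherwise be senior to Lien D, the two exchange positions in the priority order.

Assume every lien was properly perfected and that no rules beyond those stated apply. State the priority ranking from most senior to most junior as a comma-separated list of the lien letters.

D, C, F, A, B, E

Effective dates: A is treated as recorded 2024-01-17, the work-commencement date; E missed the 60-day window (204 days after the deed), so its recording date stands.
By effective date: B (2023-03-01), C (2023-03-07), F (2023-05-07), A (2024-01-17), D (2024-04-06), E (2024-07-23).
The subordination applies — B was senior to D — so B and D swap.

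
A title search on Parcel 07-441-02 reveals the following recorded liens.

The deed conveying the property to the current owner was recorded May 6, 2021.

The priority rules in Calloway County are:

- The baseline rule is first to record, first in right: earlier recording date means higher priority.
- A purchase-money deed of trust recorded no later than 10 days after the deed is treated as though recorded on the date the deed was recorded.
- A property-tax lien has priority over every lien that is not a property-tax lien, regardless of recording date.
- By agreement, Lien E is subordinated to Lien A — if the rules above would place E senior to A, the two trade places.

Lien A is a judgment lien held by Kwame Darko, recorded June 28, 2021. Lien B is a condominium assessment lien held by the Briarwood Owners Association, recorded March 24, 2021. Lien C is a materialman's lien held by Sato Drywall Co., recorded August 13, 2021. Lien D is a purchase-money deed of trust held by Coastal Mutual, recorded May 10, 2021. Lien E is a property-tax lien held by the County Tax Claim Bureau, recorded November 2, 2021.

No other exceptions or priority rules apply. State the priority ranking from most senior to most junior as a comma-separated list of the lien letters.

First, effective dates: D was recorded within the 10-day window, so its effective date is the deed date May 6, 2021.
E is a property-tax lien and takes priority over every other lien.
Among the remaining liens, by effective date: B (March 24, 2021), D (May 6, 2021), A (June 28, 2021), C (August 13, 2021).
The subordination applies — E was senior to A — so E and A swap.

A, B, D, E, C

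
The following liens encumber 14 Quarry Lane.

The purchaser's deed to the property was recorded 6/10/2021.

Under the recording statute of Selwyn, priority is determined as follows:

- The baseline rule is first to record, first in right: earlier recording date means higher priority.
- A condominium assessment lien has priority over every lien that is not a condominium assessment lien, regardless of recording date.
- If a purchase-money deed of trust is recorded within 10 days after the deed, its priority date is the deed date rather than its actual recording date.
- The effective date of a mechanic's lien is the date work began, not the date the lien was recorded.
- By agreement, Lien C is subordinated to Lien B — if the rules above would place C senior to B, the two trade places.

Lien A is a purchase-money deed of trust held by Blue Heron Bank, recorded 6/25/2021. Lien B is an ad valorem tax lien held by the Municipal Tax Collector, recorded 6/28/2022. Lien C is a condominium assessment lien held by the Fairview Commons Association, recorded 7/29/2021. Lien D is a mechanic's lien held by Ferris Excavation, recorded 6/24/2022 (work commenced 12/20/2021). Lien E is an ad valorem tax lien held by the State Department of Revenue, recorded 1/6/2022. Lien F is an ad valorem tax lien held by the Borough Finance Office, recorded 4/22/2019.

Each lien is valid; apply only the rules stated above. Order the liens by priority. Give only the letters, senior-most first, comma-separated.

Effective dates: A was recorded 15 days after the deed, outside the 10-day window, so it keeps its recording date; D is treated as recorded 12/20/2021, the work-commencement date.
C is a condominium assessment lien, so it outranks all other liens regardless of date.
Ordering the rest by effective date: F (4/22/2019), A (6/25/2021), D (12/20/2021), E (1/6/2022), B (6/28/2022).
The subordination applies — C was senior to B — so C and B swap.

B, F, A, D, E, C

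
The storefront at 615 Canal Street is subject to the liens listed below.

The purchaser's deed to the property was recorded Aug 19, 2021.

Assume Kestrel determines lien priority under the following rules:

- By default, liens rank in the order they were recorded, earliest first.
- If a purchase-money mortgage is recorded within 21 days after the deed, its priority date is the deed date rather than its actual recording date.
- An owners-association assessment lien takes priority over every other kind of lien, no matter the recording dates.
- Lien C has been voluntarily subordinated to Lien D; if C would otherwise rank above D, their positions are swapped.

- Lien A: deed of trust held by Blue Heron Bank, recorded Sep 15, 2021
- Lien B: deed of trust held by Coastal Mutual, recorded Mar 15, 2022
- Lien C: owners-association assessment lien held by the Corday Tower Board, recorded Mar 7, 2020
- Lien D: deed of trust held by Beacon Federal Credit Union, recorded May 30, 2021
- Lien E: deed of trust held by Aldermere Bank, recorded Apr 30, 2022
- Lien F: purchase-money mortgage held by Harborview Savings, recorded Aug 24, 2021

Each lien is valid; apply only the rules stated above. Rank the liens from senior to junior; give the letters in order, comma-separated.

First, effective dates: F relates back to the deed date Aug 19, 2021.
As an owners-association assessment lien, C is senior to every other lien.
The other liens, earliest effective date first: D (May 30, 2021), F (Aug 19, 2021), A (Sep 15, 2021), B (Mar 15, 2022), E (Apr 30, 2022).
The subordination applies — C was senior to D — so C and D swap.

D, C, F, A, B, E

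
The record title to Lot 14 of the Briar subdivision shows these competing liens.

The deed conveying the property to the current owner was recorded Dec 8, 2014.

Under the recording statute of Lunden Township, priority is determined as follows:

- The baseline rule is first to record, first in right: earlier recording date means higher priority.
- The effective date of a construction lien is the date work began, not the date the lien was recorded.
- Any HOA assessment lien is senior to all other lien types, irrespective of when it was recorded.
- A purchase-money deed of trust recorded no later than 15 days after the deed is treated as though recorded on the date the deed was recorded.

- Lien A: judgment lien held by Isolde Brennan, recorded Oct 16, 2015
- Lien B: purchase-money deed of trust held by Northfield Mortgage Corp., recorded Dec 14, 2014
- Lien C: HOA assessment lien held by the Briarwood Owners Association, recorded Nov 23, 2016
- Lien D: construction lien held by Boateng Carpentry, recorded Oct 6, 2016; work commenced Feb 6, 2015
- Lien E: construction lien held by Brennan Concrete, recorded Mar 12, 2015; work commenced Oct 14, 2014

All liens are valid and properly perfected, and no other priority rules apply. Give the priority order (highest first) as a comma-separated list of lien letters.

C, E, B, D, A

Adjusting effective dates: B relates back to the deed date Dec 8, 2014; D's effective date is Feb 6, 2015, when work began; E's effective date is Oct 14, 2014, when work began.
C, as an HOA assessment lien, has superpriority and ranks first.
Among the remaining liens, by effective date: E (Oct 14, 2014), B (Dec 8, 2014), D (Feb 6, 2015), A (Oct 16, 2015).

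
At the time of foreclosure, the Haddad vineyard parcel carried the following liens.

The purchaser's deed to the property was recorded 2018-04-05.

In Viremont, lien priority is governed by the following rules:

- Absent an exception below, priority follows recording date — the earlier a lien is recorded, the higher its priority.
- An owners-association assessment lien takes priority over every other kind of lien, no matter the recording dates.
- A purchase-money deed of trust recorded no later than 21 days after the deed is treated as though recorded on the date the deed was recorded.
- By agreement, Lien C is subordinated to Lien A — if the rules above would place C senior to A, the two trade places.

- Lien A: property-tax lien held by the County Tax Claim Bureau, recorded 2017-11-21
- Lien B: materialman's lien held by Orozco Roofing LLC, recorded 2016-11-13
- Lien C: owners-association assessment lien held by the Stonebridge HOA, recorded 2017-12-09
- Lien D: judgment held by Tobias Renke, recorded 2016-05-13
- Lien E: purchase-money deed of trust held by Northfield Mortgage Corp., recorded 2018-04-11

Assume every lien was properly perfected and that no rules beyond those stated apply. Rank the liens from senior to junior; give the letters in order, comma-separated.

A, D, B, C, E

Adjusting effective dates: E was recorded within the 21-day window, so its effective date is the deed date 2018-04-05.
C, as an owners-association assessment lien, has superpriority and ranks first.
The other liens, earliest effective date first: D (2016-05-13), B (2016-11-13), A (2017-11-21), E (2018-04-05).
C would otherwise be senior to A, so under the subordination agreement C and A exchange positions.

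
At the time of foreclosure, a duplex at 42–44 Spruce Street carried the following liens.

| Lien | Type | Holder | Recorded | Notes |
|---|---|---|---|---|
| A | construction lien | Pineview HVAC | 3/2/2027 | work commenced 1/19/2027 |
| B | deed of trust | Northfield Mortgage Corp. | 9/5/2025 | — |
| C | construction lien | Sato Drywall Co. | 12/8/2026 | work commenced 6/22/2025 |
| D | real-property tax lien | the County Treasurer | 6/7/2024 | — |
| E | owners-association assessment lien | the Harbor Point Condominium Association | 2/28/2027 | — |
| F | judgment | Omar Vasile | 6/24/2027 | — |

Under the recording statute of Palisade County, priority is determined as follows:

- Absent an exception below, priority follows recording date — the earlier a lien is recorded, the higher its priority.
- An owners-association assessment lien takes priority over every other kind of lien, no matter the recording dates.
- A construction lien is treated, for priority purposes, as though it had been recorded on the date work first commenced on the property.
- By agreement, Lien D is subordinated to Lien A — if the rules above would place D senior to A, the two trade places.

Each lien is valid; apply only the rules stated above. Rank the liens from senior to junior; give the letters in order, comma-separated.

E, A, C, B, D, F

First, effective dates: A's effective date is 1/19/2027, when work began; C's effective date is 6/22/2025, when work began.
As an owners-association assessment lien, E is senior to every other lien.
Remaining liens by effective date: D (6/7/2024), C (6/22/2025), B (9/5/2025), A (1/19/2027), F (6/24/2027).
Because D would otherwise rank above A, the subordination swaps them.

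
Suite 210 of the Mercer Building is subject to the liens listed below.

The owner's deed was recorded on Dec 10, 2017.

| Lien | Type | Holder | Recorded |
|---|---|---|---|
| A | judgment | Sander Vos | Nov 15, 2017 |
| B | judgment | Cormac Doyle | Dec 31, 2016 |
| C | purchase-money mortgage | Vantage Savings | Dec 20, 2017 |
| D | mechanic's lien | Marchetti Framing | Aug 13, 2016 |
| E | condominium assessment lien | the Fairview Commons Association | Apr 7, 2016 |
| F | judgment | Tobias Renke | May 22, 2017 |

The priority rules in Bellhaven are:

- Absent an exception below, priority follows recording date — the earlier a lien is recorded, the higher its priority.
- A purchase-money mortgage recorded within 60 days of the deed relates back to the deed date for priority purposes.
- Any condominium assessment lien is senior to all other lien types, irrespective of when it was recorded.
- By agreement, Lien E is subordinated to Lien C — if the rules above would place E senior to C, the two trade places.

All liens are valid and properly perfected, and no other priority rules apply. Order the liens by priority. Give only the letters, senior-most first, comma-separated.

C, D, B, F, A, E

Effective dates after the stated exceptions: C relates back to the deed date Dec 10, 2017.
E is a condominium assessment lien, so it outranks all other liens regardless of date.
The other liens, earliest effective date first: D (Aug 13, 2016), B (Dec 31, 2016), F (May 22, 2017), A (Nov 15, 2017), C (Dec 10, 2017).
The subordination applies — E was senior to C — so E and C swap.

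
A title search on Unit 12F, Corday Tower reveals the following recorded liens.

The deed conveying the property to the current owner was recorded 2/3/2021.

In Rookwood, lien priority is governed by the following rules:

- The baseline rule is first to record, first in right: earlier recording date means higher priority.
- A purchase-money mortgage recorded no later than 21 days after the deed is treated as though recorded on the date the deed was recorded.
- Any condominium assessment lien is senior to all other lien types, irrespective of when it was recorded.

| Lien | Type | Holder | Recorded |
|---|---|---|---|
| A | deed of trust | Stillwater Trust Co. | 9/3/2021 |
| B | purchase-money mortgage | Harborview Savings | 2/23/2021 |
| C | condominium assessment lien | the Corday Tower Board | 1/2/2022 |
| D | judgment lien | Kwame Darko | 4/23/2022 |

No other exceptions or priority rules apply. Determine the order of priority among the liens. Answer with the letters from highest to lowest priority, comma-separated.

Adjusting effective dates: B relates back to the deed date 2/3/2021.
C, as a condominium assessment lien, has superpriority and ranks first.
Among the remaining liens, by effective date: B (2/3/2021), A (9/3/2021), D (4/23/2022).

C, B, A, D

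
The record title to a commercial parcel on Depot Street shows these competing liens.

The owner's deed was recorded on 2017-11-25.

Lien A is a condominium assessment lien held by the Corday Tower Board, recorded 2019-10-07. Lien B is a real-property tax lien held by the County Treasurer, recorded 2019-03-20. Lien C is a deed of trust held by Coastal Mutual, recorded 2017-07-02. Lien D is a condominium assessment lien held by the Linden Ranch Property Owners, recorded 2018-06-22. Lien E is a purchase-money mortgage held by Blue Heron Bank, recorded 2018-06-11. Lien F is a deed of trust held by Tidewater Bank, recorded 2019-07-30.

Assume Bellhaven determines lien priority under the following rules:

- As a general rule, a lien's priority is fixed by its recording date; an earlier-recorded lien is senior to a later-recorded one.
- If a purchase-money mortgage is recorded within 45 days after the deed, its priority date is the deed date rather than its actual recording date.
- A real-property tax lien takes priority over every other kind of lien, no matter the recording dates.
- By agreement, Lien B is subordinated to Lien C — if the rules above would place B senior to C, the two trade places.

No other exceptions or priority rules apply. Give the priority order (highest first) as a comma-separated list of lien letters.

C, B, E, D, F, A

Effective dates after the stated exceptions: E was recorded 198 days after the deed — beyond 45 days — so no relation-back applies.
B is a real-property tax lien and takes priority over every other lien.
The other liens, earliest effective date first: C (2017-07-02), E (2018-06-11), D (2018-06-22), F (2019-07-30), A (2019-10-07).
B would otherwise be senior to C, so under the subordination agreement B and C exchange positions.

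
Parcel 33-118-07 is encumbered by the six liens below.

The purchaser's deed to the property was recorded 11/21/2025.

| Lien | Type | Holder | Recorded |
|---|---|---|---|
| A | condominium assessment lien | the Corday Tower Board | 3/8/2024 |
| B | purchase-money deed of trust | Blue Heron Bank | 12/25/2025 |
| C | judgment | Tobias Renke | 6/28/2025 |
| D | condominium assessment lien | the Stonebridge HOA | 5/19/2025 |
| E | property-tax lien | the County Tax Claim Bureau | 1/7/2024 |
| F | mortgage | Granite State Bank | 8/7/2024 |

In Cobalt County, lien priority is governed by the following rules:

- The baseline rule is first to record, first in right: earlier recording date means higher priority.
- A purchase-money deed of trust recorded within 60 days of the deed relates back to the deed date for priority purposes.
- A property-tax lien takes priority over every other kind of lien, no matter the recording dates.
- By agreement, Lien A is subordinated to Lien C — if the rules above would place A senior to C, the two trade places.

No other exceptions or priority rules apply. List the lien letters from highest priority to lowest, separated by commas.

Adjusting effective dates: B's effective date is the deed date, 11/21/2025.
E is a property-tax lien, so it outranks all other liens regardless of date.
Remaining liens by effective date: A (3/8/2024), F (8/7/2024), D (5/19/2025), C (6/28/2025), B (11/21/2025).
The subordination applies — A was senior to C — so A and C swap.

E, C, F, D, A, B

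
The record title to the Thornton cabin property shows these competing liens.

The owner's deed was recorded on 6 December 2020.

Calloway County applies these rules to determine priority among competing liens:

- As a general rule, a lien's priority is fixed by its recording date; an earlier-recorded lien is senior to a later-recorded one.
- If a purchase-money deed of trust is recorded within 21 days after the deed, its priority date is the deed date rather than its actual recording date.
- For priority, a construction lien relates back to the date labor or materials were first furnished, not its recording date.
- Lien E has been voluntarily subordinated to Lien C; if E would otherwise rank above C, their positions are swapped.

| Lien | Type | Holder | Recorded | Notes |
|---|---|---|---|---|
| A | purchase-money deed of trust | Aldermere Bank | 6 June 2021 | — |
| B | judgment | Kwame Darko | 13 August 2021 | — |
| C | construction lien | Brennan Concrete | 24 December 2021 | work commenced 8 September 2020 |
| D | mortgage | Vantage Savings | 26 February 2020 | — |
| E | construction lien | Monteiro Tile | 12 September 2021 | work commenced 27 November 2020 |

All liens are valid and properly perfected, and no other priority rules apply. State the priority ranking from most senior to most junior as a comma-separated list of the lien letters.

First, effective dates: A missed the 21-day window (182 days after the deed), so its recording date stands; C's effective date is 8 September 2020, when work began; E is treated as recorded 27 November 2020, the work-commencement date.
Sorted by effective date: D (26 February 2020), C (8 September 2020), E (27 November 2020), A (6 June 2021), B (13 August 2021).
E is already junior to C, so the subordination agreement changes nothing.

D, C, E, A, B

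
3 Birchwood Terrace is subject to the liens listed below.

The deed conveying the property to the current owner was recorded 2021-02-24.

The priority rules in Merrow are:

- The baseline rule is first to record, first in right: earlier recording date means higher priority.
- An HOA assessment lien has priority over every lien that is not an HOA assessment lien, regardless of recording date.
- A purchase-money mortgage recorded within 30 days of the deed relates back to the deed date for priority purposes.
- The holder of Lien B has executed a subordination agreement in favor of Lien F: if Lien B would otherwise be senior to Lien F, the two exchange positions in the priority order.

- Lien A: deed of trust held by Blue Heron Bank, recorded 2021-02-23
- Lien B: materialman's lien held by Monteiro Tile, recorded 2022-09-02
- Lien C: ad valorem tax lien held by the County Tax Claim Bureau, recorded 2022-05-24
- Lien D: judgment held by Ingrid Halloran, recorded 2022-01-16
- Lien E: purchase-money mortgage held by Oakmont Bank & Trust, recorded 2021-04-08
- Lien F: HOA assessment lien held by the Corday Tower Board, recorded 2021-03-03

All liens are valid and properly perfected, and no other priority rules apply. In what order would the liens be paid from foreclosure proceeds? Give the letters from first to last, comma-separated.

Effective dates: E missed the 30-day window (43 days after the deed), so its recording date stands.
F is an HOA assessment lien, so it outranks all other liens regardless of date.
Among the remaining liens, by effective date: A (2021-02-23), E (2021-04-08), D (2022-01-16), C (2022-05-24), B (2022-09-02).
Since B is not senior to F, the subordination leaves the order unchanged.

F, A, E, D, C, B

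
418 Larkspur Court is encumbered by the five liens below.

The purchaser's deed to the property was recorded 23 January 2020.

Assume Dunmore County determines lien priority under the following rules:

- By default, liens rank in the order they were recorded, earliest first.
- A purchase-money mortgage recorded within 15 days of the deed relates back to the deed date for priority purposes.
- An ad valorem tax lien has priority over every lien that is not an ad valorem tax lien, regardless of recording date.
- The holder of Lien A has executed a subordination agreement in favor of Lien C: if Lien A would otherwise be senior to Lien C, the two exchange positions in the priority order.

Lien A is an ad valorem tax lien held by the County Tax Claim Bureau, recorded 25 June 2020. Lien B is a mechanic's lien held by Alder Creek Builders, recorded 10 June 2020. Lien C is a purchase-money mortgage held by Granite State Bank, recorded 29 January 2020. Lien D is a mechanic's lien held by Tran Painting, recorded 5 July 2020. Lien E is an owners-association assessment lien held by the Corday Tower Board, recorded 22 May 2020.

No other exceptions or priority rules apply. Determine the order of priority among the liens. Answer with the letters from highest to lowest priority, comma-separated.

Effective dates: C's effective date is the deed date, 23 January 2020.
As an ad valorem tax lien, A is senior to every other lien.
The other liens, earliest effective date first: C (23 January 2020), E (22 May 2020), B (10 June 2020), D (5 July 2020).
The subordination applies — A was senior to C — so A and C swap.

C, A, E, B, D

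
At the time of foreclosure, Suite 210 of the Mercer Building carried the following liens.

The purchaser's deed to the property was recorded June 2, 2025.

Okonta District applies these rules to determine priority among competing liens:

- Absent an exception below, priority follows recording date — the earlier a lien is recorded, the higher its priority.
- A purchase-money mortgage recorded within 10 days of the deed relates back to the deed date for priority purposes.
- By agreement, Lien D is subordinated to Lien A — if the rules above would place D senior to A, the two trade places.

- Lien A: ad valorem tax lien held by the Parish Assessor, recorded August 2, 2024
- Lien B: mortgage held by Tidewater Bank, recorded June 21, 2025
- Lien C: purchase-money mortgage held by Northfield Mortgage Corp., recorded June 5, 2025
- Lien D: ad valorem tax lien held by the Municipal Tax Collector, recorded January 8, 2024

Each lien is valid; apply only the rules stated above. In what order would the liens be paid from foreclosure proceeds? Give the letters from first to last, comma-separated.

A, D, C, B

First, effective dates: C relates back to the deed date June 2, 2025.
Ordering by effective date: D (January 8, 2024), A (August 2, 2024), C (June 2, 2025), B (June 21, 2025).
D is senior to A before the subordination, so the two trade places.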